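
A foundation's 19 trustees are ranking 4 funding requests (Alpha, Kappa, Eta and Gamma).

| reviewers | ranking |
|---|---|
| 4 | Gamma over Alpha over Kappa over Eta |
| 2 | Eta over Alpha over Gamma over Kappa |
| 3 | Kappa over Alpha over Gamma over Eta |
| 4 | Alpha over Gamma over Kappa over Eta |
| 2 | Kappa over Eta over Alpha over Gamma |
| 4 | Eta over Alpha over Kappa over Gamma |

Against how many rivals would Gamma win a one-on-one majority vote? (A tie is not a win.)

Gamma against each rival (19 reviewers):
Gamma vs Alpha: Alpha, 15–4.
Gamma–Kappa: Gamma 10–9.
Gamma vs Eta: Gamma, 11–8.
Gamma beats Kappa, Eta; loses to Alpha — 2 pairwise wins.

2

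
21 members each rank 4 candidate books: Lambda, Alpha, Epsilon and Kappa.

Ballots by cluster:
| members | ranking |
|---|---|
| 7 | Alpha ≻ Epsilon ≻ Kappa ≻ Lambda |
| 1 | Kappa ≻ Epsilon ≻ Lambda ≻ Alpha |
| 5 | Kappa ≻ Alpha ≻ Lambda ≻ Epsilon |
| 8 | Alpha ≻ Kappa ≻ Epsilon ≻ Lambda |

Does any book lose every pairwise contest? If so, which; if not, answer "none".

Lambda

Head-to-head results (21 members):
Lambda vs Alpha: 1 to 20, Alpha.
Lambda vs Epsilon: 5 for Lambda, 16 for Epsilon — Epsilon by 16–5.
Lambda vs Kappa: Lambda is ranked higher on 0 ballots, Kappa on 21. Kappa wins 21–0.
Alpha–Epsilon: Alpha 20–1.
Alpha–Kappa: Alpha 15–6.
Epsilon–Kappa: Kappa 14–7.
Lambda loses to every other book — it is the Condorcet loser.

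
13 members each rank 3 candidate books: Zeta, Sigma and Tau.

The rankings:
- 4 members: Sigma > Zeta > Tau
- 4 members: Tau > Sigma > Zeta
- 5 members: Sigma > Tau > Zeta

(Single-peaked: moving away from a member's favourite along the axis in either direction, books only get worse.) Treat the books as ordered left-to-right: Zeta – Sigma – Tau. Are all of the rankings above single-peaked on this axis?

yes

Axis positions: Zeta=1, Sigma=2, Tau=3.
Faction 1 (peak Sigma at position 2): ranking walks positions 2-1-3, expanding outward from the peak — single-peaked.
Faction 2 (peak Tau at position 3): ranking walks positions 3-2-1, expanding outward from the peak — single-peaked.
Faction 3 (peak Sigma at position 2): ranking walks positions 2-3-1, expanding outward from the peak — single-peaked.
Every ranking is single-peaked on this axis.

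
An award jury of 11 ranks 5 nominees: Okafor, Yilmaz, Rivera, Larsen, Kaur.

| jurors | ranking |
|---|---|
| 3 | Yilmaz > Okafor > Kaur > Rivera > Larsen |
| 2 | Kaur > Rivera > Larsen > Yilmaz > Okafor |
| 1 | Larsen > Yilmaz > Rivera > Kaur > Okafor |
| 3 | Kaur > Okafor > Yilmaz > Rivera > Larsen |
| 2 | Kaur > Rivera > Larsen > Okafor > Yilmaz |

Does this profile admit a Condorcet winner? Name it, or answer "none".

Pairwise majorities:
Okafor vs Yilmaz: Okafor is ranked higher on 3+2 = 5 ballots, Yilmaz on 6. Yilmaz wins 6–5.
Okafor vs Rivera: Okafor is ranked higher on 3+3 = 6 ballots, Rivera on 5. Okafor wins 6–5.
Okafor vs Larsen: Okafor is ranked higher on 3+3 = 6 ballots, Larsen on 5. Okafor wins 6–5.
Okafor vs Kaur: 3 to 8, Kaur.
Yilmaz vs Rivera: 3+1+3 = 7 for Yilmaz, 4 for Rivera — Yilmaz by 7–4.
Yilmaz vs Larsen: Yilmaz preferred on 3+3 = 6 ballots; Yilmaz wins 6–5.
Yilmaz vs Kaur: 4 to 7, Kaur.
Rivera vs Larsen: 3+2+3+2 = 10 for Rivera, 1 for Larsen — Rivera by 10–1.
Rivera vs Kaur: Rivera is ranked higher on 1 ballot, Kaur on 10. Kaur wins 10–1.
Larsen vs Kaur: Larsen preferred on 1 ballot; Kaur wins 10–1.
Kaur beats each of Okafor, Yilmaz, Rivera, Larsen — Kaur is the Condorcet winner.

Kaur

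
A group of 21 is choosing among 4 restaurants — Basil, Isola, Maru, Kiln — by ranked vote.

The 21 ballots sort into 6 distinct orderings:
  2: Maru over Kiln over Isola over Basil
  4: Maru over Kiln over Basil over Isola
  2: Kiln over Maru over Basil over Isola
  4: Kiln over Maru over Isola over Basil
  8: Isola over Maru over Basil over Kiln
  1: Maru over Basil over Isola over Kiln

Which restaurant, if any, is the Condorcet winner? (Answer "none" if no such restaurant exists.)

Maru

Check each pair by majority over 21 ballots:
Basil vs Isola: Isola wins 14–7.
Basil vs Maru: 0 for Basil, 21 for Maru — Maru by 21–0.
Basil vs Kiln: Kiln wins 12–9.
Isola vs Maru: Maru, 13–8.
Isola vs Kiln: Kiln, 12–9.
Maru vs Kiln: Maru, 15–6.
Only Maru has no losses; Maru is the Condorcet winner.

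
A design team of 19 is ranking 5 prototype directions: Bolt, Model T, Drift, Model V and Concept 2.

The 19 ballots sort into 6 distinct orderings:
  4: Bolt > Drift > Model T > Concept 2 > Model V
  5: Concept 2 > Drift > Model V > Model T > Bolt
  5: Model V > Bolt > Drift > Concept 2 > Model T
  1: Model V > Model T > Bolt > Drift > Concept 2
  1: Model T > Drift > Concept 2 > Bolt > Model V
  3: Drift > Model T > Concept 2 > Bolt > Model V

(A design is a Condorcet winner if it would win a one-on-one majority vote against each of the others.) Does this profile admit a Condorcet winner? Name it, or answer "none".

Head-to-head results (19 engineers):
Bolt vs Model T: 4+5 = 9 for Bolt, 10 for Model T — Model T by 10–9.
Bolt–Drift: Bolt 10–9.
Bolt vs Model V: 4+1+3 = 8 for Bolt, 11 for Model V — Model V by 11–8.
Bolt–Concept 2: Bolt 10–9.
Model T–Drift: Drift 17–2.
Model T vs Model V: Model V, 11–8.
Model T vs Concept 2: 9 to 10, Concept 2.
Drift vs Model V: 13 to 6, Drift.
Drift vs Concept 2: Drift wins 14–5.
Model V vs Concept 2: Concept 2, 13–6.
Every design loses at least once (Bolt loses to Model T; Model T loses to Drift; Drift loses to Bolt; Model V loses to Drift; Concept 2 loses to Bolt). The majority relation contains the cycle Bolt → Drift → Model T → Bolt, so there is no Condorcet winner.

none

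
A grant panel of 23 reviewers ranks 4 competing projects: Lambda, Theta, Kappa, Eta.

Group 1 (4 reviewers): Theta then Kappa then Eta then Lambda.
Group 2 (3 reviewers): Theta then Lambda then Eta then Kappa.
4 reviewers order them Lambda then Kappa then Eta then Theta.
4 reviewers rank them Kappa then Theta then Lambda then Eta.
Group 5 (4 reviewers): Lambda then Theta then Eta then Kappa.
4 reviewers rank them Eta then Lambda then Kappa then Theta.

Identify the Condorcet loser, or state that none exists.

Pairwise majorities:
Lambda vs Theta: Lambda preferred on 4+4+4 = 12 ballots; Lambda wins 12–11.
Lambda vs Kappa: Lambda, 15–8.
Lambda vs Eta: 3+4+4+4 = 15 for Lambda, 8 for Eta — Lambda by 15–8.
Theta vs Kappa: Theta is ranked higher on 4+3+4 = 11 ballots, Kappa on 12. Kappa wins 12–11.
Theta vs Eta: Theta wins 15–8.
Kappa vs Eta: 12 to 11, Kappa.
Only Eta has no wins; Eta is the Condorcet loser.

Eta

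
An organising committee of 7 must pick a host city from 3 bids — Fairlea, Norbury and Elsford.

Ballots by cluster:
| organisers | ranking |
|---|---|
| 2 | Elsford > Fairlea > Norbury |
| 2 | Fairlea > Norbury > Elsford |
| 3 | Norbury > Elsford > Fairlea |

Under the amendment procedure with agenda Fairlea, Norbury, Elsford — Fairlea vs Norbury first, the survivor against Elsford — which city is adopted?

Round 1: Fairlea vs Norbury — 4–3, Fairlea advances.
Round 2: Fairlea vs Elsford — 2–5, Elsford advances.
The agenda winner is Elsford.

Elsford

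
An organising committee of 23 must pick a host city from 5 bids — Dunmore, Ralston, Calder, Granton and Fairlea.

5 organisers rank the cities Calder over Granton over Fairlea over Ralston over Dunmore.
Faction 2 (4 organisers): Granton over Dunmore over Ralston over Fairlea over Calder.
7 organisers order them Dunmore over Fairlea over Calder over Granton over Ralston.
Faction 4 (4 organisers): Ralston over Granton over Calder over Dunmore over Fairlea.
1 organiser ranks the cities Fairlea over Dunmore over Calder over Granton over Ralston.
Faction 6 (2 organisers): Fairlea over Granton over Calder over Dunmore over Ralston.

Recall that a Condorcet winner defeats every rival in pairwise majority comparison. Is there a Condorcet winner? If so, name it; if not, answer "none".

none

Head-to-head results (23 organisers):
Dunmore vs Ralston: Dunmore, 14–9.
Dunmore–Calder: Dunmore 12–11.
Dunmore–Granton: Granton 15–8.
Dunmore vs Fairlea: Dunmore wins 15–8.
Ralston–Calder: Calder 15–8.
Ralston vs Granton: Granton, 19–4.
Ralston vs Fairlea: Fairlea wins 15–8.
Calder vs Granton: Calder, 13–10.
Calder vs Fairlea: Fairlea, 14–9.
Granton vs Fairlea: Granton wins 13–10.
Each city drops at least one matchup (Dunmore loses to Granton; Ralston loses to Dunmore; Calder loses to Dunmore; Granton loses to Calder; Fairlea loses to Dunmore); the cycle Dunmore beats Calder beats Granton beats Dunmore rules out a Condorcet winner.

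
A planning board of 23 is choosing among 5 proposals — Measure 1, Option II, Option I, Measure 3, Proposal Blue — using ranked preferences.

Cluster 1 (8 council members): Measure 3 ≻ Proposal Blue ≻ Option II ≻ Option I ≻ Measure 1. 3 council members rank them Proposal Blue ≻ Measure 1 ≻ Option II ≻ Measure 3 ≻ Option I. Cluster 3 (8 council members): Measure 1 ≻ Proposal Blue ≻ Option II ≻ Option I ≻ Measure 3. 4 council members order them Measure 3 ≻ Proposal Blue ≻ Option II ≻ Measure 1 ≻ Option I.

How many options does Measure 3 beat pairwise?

Measure 3 against each rival (23 council members):
Measure 3–Measure 1: Measure 3 12–11.
Measure 3 vs Option II: Measure 3 wins 12–11.
Measure 3 vs Option I: Measure 3 wins 15–8.
Measure 3 vs Proposal Blue: Measure 3 preferred on 8+4 = 12 ballots; Measure 3 wins 12–11.
Measure 3 beats Measure 1, Option II, Option I, Proposal Blue — 4 pairwise wins.

4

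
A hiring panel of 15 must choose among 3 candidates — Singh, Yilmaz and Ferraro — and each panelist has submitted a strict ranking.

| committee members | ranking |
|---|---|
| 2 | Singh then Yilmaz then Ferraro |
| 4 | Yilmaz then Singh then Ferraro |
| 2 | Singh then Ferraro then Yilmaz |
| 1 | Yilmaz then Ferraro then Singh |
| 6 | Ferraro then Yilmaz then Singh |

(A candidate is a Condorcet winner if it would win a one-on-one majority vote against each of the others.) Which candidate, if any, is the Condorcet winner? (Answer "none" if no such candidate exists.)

Pairwise majorities:
Singh vs Yilmaz: Singh is ranked higher on 2+2 = 4 ballots, Yilmaz on 11. Yilmaz wins 11–4.
Singh vs Ferraro: 8 to 7, Singh.
Yilmaz–Ferraro: Ferraro 8–7.
Every candidate loses at least once (Singh loses to Yilmaz; Yilmaz loses to Ferraro; Ferraro loses to Singh). The majority relation contains the cycle Singh → Ferraro → Yilmaz → Singh, so there is no Condorcet winner.

none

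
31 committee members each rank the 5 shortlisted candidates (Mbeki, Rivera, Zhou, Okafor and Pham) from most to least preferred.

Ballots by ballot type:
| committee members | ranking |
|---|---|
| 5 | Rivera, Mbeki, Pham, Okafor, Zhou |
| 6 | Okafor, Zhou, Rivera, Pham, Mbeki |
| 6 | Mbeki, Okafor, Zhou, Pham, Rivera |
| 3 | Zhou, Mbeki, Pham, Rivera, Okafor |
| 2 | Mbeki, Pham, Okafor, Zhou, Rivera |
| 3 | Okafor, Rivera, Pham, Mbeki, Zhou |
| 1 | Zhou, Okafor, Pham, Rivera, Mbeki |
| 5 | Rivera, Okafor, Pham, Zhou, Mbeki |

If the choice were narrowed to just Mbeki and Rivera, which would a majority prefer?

Rivera

Ballots ranking Mbeki above Rivera: 6 + 3 + 2 = 11.
Ballots ranking Rivera above Mbeki: 31 − 11 = 20.
Rivera wins the head-to-head 20–11.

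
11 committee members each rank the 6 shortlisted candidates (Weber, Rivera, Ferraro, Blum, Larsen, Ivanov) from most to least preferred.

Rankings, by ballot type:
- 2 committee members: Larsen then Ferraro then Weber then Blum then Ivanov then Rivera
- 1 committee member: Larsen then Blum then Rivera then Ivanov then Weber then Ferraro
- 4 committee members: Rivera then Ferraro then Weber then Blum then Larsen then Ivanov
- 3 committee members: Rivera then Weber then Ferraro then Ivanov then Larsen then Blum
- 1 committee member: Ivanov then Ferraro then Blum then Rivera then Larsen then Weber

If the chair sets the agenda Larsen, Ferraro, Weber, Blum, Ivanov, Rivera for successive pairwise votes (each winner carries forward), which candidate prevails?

Round 1: Larsen vs Ferraro — 3–8, Ferraro advances.
Round 2: Ferraro vs Weber — 7–4, Ferraro advances.
Round 3: Ferraro vs Blum — 10–1, Ferraro advances.
Round 4: Ferraro vs Ivanov — 9–2, Ferraro advances.
Round 5: Ferraro vs Rivera — 3–8, Rivera advances.
The agenda winner is Rivera.

Rivera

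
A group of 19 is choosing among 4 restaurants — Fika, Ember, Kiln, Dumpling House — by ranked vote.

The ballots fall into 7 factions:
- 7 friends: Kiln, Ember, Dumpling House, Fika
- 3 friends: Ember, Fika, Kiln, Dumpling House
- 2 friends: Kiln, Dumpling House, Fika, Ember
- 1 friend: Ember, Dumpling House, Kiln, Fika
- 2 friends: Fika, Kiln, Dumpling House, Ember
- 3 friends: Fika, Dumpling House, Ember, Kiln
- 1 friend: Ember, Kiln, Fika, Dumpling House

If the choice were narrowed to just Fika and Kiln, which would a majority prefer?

Kiln

Ballots ranking Fika above Kiln: 3 + 2 + 3 = 8.
Ballots ranking Kiln above Fika: 19 − 8 = 11.
Kiln wins the head-to-head 11–8.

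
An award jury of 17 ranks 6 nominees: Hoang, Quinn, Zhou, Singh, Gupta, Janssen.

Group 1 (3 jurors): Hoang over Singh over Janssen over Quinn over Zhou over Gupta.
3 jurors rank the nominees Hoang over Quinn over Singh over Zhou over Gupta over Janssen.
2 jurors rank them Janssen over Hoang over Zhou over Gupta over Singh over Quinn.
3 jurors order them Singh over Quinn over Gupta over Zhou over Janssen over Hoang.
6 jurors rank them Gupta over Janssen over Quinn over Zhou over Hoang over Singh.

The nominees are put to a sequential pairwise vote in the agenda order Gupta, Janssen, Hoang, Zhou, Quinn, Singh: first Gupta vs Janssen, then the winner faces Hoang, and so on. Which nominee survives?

Quinn

Round 1: Gupta vs Janssen — 12–5, Gupta advances.
Round 2: Gupta vs Hoang — 9–8, Gupta advances.
Round 3: Gupta vs Zhou — 9–8, Gupta advances.
Round 4: Gupta vs Quinn — 8–9, Quinn advances.
Round 5: Quinn vs Singh — 9–8, Quinn advances.
The agenda winner is Quinn.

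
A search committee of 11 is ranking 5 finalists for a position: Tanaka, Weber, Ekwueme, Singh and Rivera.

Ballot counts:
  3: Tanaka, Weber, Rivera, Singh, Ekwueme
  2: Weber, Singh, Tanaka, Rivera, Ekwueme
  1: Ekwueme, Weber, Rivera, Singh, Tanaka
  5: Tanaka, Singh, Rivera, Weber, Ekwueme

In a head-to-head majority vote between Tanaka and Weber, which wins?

Ballots ranking Tanaka above Weber: 3 + 5 = 8.
Ballots ranking Weber above Tanaka: 11 − 8 = 3.
Tanaka wins the head-to-head 8–3.

Tanaka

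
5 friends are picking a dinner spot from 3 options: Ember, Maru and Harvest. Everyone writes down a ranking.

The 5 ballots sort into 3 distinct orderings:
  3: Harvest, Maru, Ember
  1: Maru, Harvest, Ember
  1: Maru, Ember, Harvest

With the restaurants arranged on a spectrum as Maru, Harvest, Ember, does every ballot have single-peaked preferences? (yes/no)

Axis positions: Maru=1, Harvest=2, Ember=3.
Bloc 1 (peak Harvest at position 2): ranking walks positions 2-1-3, expanding outward from the peak — single-peaked.
Bloc 2 (peak Maru at position 1): ranking walks positions 1-2-3, expanding outward from the peak — single-peaked.
Bloc 3: ranking walks positions 1-3-2; Ember is ranked above Harvest even though Harvest lies between Ember and the peak Maru on the axis — preferences dip and rise again. Not single-peaked.
Bloc 3 violates single-peakedness, so the profile is not single-peaked on this axis.

no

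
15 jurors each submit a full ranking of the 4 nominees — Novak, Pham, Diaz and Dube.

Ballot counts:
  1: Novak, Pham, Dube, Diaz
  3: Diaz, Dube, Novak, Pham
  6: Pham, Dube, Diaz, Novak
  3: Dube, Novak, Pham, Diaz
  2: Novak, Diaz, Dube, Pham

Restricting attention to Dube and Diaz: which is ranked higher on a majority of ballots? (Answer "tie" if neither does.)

Ballots ranking Dube above Diaz: 1 + 6 + 3 = 10.
Ballots ranking Diaz above Dube: 15 − 10 = 5.
Dube wins the head-to-head 10–5.

Dube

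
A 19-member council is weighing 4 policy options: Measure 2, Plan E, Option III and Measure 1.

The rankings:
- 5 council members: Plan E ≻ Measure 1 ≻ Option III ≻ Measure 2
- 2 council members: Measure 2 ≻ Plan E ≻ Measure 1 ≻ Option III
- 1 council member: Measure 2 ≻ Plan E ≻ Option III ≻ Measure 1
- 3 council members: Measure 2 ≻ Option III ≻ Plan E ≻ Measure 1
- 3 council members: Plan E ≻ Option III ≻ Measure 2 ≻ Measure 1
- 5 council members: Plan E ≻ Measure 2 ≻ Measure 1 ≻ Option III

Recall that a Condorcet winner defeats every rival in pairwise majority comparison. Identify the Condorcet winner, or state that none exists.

Check each pair by majority over 19 ballots:
Measure 2 vs Plan E: Plan E wins 13–6.
Measure 2–Option III: Measure 2 11–8.
Measure 2 vs Measure 1: Measure 2, 14–5.
Plan E vs Option III: Plan E wins 16–3.
Plan E vs Measure 1: Plan E wins 19–0.
Option III–Measure 1: Measure 1 12–7.
Only Plan E has no losses; Plan E is the Condorcet winner.

Plan E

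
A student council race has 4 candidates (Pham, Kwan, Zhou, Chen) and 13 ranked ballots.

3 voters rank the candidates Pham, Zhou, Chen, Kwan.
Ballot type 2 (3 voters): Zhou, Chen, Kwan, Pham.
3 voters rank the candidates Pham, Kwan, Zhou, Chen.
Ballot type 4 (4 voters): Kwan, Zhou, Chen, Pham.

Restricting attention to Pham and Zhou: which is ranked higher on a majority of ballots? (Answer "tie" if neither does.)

Ballots ranking Pham above Zhou: 3 + 3 = 6.
Ballots ranking Zhou above Pham: 13 − 6 = 7.
Zhou wins the head-to-head 7–6.

Zhou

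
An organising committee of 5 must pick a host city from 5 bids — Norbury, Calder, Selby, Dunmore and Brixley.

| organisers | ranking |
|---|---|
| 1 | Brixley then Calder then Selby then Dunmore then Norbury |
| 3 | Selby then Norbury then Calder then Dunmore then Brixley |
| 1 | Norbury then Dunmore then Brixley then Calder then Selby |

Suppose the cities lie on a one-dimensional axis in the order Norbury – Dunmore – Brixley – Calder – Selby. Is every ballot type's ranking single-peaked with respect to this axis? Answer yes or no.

no

Axis positions: Norbury=1, Dunmore=2, Brixley=3, Calder=4, Selby=5.
Ballot type 1 (peak Brixley at position 3): ranking walks positions 3-4-5-2-1, expanding outward from the peak — single-peaked.
Ballot type 2: ranking walks positions 5-1-4-2-3; Norbury is ranked above Calder even though Calder lies between Norbury and the peak Selby on the axis — preferences dip and rise again. Not single-peaked.
Ballot type 3 (peak Norbury at position 1): ranking walks positions 1-2-3-4-5, expanding outward from the peak — single-peaked.
Ballot type 2 violates single-peakedness, so the profile is not single-peaked on this axis.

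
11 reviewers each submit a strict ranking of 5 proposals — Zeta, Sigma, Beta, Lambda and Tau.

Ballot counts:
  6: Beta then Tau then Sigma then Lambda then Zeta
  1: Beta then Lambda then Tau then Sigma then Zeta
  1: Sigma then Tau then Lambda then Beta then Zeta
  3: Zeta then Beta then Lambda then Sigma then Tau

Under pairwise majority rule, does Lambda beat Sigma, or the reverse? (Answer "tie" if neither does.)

Ballots ranking Lambda above Sigma: 1 + 3 = 4.
Ballots ranking Sigma above Lambda: 11 − 4 = 7.
Sigma wins the head-to-head 7–4.

Sigma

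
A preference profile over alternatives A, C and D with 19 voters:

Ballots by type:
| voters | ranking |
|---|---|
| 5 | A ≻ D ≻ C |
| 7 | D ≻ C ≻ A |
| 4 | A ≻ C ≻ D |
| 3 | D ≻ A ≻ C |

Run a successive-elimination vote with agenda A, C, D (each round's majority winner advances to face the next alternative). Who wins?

Round 1: A vs C — 12–7, A advances.
Round 2: A vs D — 9–10, D advances.
The agenda winner is D.

D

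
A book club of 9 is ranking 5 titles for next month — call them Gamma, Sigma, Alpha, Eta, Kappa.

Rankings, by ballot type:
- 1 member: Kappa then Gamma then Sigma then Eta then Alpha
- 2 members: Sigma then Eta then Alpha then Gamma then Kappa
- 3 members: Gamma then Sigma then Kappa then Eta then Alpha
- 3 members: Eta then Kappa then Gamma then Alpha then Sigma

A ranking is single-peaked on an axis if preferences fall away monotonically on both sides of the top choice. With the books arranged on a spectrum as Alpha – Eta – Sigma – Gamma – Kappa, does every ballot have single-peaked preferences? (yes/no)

Axis positions: Alpha=1, Eta=2, Sigma=3, Gamma=4, Kappa=5.
Ballot type 1 (peak Kappa at position 5): ranking walks positions 5-4-3-2-1, expanding outward from the peak — single-peaked.
Ballot type 2 (peak Sigma at position 3): ranking walks positions 3-2-1-4-5, expanding outward from the peak — single-peaked.
Ballot type 3 (peak Gamma at position 4): ranking walks positions 4-3-5-2-1, expanding outward from the peak — single-peaked.
Ballot type 4: ranking walks positions 2-5-4-1-3; Kappa is ranked above Sigma even though Sigma lies between Kappa and the peak Eta on the axis — preferences dip and rise again. Not single-peaked.
Ballot type 4 violates single-peakedness, so the profile is not single-peaked on this axis.

no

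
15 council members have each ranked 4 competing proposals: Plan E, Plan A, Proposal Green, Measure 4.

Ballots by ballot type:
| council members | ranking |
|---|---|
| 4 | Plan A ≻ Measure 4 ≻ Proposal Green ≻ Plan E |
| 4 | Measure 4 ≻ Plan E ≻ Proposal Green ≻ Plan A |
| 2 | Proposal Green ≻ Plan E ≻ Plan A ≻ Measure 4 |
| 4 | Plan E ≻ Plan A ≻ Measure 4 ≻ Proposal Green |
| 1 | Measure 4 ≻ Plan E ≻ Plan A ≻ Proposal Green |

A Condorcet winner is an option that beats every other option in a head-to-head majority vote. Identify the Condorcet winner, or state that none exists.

none

Pairwise majorities:
Plan E–Plan A: Plan E 11–4.
Plan E vs Proposal Green: Plan E wins 9–6.
Plan E vs Measure 4: Measure 4, 9–6.
Plan A vs Proposal Green: Plan A wins 9–6.
Plan A vs Measure 4: Plan A wins 10–5.
Proposal Green vs Measure 4: Measure 4 wins 13–2.
No option is unbeaten: Plan E loses to Measure 4; Plan A loses to Plan E; Proposal Green loses to Plan E; Measure 4 loses to Plan A. In particular Plan E beats Plan A beats Measure 4 beats Plan E is a majority cycle — no Condorcet winner exists.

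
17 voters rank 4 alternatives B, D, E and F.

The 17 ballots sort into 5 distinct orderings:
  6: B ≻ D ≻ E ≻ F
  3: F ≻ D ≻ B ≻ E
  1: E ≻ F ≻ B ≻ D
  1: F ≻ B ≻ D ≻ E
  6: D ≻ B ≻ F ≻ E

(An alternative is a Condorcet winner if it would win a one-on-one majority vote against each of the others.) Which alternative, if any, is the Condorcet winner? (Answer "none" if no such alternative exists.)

D

Check each pair by majority over 17 ballots:
B–D: D 9–8.
B vs E: B, 16–1.
B vs F: B, 12–5.
D vs E: D, 16–1.
D vs F: D, 12–5.
E vs F: F, 10–7.
D wins every pairwise contest, so D is the Condorcet winner.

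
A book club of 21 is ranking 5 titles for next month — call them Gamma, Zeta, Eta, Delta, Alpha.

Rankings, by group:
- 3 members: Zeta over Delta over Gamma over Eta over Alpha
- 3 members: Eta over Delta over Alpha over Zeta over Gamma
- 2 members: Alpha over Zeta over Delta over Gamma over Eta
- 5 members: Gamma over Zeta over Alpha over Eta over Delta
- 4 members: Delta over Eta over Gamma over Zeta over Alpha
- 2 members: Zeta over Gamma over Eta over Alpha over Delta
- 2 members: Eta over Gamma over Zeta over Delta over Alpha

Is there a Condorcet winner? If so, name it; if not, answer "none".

Check each pair by majority over 21 ballots:
Gamma vs Zeta: Gamma preferred on 5+4+2 = 11 ballots; Gamma wins 11–10.
Gamma vs Eta: Gamma is ranked higher on 3+2+5+2 = 12 ballots, Eta on 9. Gamma wins 12–9.
Gamma vs Delta: Gamma preferred on 5+2+2 = 9 ballots; Delta wins 12–9.
Gamma vs Alpha: 16 to 5, Gamma.
Zeta vs Eta: 3+2+5+2 = 12 for Zeta, 9 for Eta — Zeta by 12–9.
Zeta vs Delta: 3+2+5+2+2 = 14 for Zeta, 7 for Delta — Zeta by 14–7.
Zeta vs Alpha: 16 to 5, Zeta.
Eta vs Delta: 3+5+2+2 = 12 for Eta, 9 for Delta — Eta by 12–9.
Eta vs Alpha: Eta preferred on 3+3+4+2+2 = 14 ballots; Eta wins 14–7.
Delta vs Alpha: Delta is ranked higher on 3+3+4+2 = 12 ballots, Alpha on 9. Delta wins 12–9.
Every book loses at least once (Gamma loses to Delta; Zeta loses to Gamma; Eta loses to Gamma; Delta loses to Zeta; Alpha loses to Gamma). The majority relation contains the cycle Gamma beats Zeta beats Delta beats Gamma, so there is no Condorcet winner.

none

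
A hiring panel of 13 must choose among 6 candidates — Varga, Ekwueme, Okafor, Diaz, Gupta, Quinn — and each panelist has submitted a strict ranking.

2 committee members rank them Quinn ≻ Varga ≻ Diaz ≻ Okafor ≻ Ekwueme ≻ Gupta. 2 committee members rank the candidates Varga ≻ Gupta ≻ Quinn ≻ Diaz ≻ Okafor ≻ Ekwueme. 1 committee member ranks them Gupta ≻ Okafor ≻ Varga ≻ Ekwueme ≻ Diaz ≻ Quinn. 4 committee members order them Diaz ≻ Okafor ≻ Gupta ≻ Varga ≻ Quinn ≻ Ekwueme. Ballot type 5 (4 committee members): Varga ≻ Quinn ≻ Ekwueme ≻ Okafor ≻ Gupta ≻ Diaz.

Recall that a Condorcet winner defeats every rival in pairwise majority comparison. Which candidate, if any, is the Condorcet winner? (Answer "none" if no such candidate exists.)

Head-to-head results (13 committee members):
Varga vs Ekwueme: Varga wins 13–0.
Varga–Okafor: Varga 8–5.
Varga vs Diaz: Varga wins 9–4.
Varga vs Gupta: Varga wins 8–5.
Varga vs Quinn: Varga, 11–2.
Ekwueme vs Okafor: Okafor, 9–4.
Ekwueme vs Diaz: Diaz wins 8–5.
Ekwueme–Gupta: Gupta 7–6.
Ekwueme vs Quinn: Quinn, 12–1.
Okafor vs Diaz: Diaz, 8–5.
Okafor vs Gupta: Okafor wins 10–3.
Okafor vs Quinn: Quinn, 8–5.
Diaz–Gupta: Gupta 7–6.
Diaz vs Quinn: Quinn, 8–5.
Gupta vs Quinn: Gupta wins 7–6.
Only Varga has no losses; Varga is the Condorcet winner.

Varga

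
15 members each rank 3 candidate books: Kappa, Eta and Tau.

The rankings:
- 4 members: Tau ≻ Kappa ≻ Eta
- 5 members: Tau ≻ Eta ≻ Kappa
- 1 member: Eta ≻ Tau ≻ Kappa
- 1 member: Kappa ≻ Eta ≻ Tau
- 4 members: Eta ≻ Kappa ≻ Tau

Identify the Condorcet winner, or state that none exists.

Tau

Pairwise majorities:
Kappa vs Eta: Eta, 10–5.
Kappa vs Tau: Tau, 10–5.
Eta–Tau: Tau 9–6.
Only Tau has no losses; Tau is the Condorcet winner.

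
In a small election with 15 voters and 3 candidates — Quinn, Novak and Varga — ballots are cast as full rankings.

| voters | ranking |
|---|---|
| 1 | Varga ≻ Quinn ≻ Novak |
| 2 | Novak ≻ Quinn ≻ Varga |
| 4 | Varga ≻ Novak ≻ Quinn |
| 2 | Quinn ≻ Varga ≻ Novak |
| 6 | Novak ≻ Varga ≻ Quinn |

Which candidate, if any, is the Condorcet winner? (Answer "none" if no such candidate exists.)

Novak

Check each pair by majority over 15 ballots:
Quinn vs Novak: 1+2 = 3 for Quinn, 12 for Novak — Novak by 12–3.
Quinn vs Varga: 2+2 = 4 for Quinn, 11 for Varga — Varga by 11–4.
Novak vs Varga: 8 to 7, Novak.
Novak beats each of Quinn, Varga — Novak is the Condorcet winner.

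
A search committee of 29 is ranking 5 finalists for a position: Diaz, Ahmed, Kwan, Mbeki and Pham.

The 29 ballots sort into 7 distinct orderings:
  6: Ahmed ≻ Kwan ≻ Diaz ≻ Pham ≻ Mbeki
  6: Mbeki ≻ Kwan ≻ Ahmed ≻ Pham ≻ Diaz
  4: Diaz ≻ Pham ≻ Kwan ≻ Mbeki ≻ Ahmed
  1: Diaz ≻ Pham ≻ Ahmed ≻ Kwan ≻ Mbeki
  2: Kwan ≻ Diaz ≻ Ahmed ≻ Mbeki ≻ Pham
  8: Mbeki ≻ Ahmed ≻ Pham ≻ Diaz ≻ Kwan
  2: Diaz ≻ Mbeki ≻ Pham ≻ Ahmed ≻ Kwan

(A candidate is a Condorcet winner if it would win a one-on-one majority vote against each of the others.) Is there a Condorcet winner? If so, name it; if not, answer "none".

Head-to-head results (29 committee members):
Diaz vs Ahmed: 9 to 20, Ahmed.
Diaz vs Kwan: 4+1+8+2 = 15 for Diaz, 14 for Kwan — Diaz by 15–14.
Diaz vs Mbeki: 6+4+1+2+2 = 15 for Diaz, 14 for Mbeki — Diaz by 15–14.
Diaz vs Pham: 15 to 14, Diaz.
Ahmed vs Kwan: 6+1+8+2 = 17 for Ahmed, 12 for Kwan — Ahmed by 17–12.
Ahmed vs Mbeki: 6+1+2 = 9 for Ahmed, 20 for Mbeki — Mbeki by 20–9.
Ahmed vs Pham: 6+6+2+8 = 22 for Ahmed, 7 for Pham — Ahmed by 22–7.
Kwan vs Mbeki: Kwan preferred on 6+4+1+2 = 13 ballots; Mbeki wins 16–13.
Kwan vs Pham: Kwan is ranked higher on 6+6+2 = 14 ballots, Pham on 15. Pham wins 15–14.
Mbeki vs Pham: Mbeki preferred on 6+2+8+2 = 18 ballots; Mbeki wins 18–11.
Every candidate loses at least once (Diaz loses to Ahmed; Ahmed loses to Mbeki; Kwan loses to Diaz; Mbeki loses to Diaz; Pham loses to Diaz). The majority relation contains the cycle Diaz beats Mbeki beats Ahmed beats Diaz, so there is no Condorcet winner.

none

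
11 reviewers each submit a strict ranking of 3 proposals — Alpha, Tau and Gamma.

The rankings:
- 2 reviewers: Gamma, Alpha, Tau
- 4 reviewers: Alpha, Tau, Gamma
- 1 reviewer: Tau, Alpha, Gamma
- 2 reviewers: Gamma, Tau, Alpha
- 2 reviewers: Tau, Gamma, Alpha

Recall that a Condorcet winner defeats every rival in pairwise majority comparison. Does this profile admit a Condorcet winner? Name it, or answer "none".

none

Check each pair by majority over 11 ballots:
Alpha vs Tau: Alpha preferred on 2+4 = 6 ballots; Alpha wins 6–5.
Alpha vs Gamma: Alpha preferred on 4+1 = 5 ballots; Gamma wins 6–5.
Tau–Gamma: Tau 7–4.
No project is unbeaten: Alpha loses to Gamma; Tau loses to Alpha; Gamma loses to Tau. In particular Alpha → Tau → Gamma → Alpha is a majority cycle — no Condorcet winner exists.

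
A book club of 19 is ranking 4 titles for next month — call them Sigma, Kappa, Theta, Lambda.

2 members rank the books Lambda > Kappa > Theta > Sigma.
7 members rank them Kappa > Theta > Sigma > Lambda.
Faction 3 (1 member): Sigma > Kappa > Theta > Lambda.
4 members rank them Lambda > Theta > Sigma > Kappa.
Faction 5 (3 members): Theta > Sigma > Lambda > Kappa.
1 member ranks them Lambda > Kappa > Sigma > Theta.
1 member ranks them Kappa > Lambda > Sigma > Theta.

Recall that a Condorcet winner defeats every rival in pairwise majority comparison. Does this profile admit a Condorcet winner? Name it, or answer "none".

none

Pairwise majorities:
Sigma vs Kappa: Sigma preferred on 1+4+3 = 8 ballots; Kappa wins 11–8.
Sigma vs Theta: 3 to 16, Theta.
Sigma vs Lambda: Sigma is ranked higher on 7+1+3 = 11 ballots, Lambda on 8. Sigma wins 11–8.
Kappa vs Theta: 2+7+1+1+1 = 12 for Kappa, 7 for Theta — Kappa by 12–7.
Kappa vs Lambda: 7+1+1 = 9 for Kappa, 10 for Lambda — Lambda by 10–9.
Theta vs Lambda: 7+1+3 = 11 for Theta, 8 for Lambda — Theta by 11–8.
Every book loses at least once (Sigma loses to Kappa; Kappa loses to Lambda; Theta loses to Kappa; Lambda loses to Sigma). The majority relation contains the cycle Sigma > Lambda > Kappa > Sigma, so there is no Condorcet winner.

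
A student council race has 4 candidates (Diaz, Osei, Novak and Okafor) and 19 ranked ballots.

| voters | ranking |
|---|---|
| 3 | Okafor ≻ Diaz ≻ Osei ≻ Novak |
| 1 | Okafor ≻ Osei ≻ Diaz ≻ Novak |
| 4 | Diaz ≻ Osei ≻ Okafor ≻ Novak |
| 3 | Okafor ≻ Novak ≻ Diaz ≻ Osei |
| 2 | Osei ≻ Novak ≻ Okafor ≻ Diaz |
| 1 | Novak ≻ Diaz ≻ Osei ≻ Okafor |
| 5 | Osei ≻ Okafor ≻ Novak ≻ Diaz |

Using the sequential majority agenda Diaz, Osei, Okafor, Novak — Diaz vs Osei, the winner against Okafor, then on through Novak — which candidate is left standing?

Round 1: Diaz vs Osei — 11–8, Diaz advances.
Round 2: Diaz vs Okafor — 5–14, Okafor advances.
Round 3: Okafor vs Novak — 16–3, Okafor advances.
The agenda winner is Okafor.

Okafor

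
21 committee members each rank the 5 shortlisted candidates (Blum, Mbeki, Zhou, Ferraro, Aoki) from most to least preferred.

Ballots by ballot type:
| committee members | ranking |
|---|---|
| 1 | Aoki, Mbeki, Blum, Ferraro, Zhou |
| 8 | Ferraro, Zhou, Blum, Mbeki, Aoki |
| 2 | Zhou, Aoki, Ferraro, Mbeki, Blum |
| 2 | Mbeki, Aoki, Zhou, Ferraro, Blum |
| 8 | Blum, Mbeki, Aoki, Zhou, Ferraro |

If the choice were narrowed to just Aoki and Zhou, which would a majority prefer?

Aoki

Ballots ranking Aoki above Zhou: 1 + 2 + 8 = 11.
Ballots ranking Zhou above Aoki: 21 − 11 = 10.
Aoki wins the head-to-head 11–10.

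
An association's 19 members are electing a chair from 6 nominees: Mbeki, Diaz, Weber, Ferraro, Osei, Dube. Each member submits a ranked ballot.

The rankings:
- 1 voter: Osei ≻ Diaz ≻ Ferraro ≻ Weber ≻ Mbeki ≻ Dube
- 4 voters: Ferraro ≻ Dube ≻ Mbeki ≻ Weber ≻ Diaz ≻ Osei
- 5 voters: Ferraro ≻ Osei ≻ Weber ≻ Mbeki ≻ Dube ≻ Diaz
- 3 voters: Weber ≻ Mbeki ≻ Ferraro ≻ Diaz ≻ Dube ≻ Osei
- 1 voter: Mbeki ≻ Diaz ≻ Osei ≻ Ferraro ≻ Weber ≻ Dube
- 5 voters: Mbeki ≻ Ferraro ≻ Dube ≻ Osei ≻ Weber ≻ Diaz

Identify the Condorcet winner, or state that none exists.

Ferraro

Head-to-head results (19 voters):
Mbeki vs Diaz: Mbeki preferred on 4+5+3+1+5 = 18 ballots; Mbeki wins 18–1.
Mbeki vs Weber: Mbeki preferred on 4+1+5 = 10 ballots; Mbeki wins 10–9.
Mbeki vs Ferraro: Mbeki is ranked higher on 3+1+5 = 9 ballots, Ferraro on 10. Ferraro wins 10–9.
Mbeki vs Osei: 13 to 6, Mbeki.
Mbeki vs Dube: 15 to 4, Mbeki.
Diaz vs Weber: Diaz preferred on 1+1 = 2 ballots; Weber wins 17–2.
Diaz vs Ferraro: 1+1 = 2 for Diaz, 17 for Ferraro — Ferraro by 17–2.
Diaz vs Osei: Diaz preferred on 4+3+1 = 8 ballots; Osei wins 11–8.
Diaz vs Dube: 5 to 14, Dube.
Weber vs Ferraro: 3 for Weber, 16 for Ferraro — Ferraro by 16–3.
Weber vs Osei: 4+3 = 7 for Weber, 12 for Osei — Osei by 12–7.
Weber vs Dube: Weber preferred on 1+5+3+1 = 10 ballots; Weber wins 10–9.
Ferraro vs Osei: 4+5+3+5 = 17 for Ferraro, 2 for Osei — Ferraro by 17–2.
Ferraro vs Dube: Ferraro is ranked higher on 1+4+5+3+1+5 = 19 ballots, Dube on 0. Ferraro wins 19–0.
Osei vs Dube: 1+5+1 = 7 for Osei, 12 for Dube — Dube by 12–7.
Ferraro defeats every rival head-to-head and is the Condorcet winner.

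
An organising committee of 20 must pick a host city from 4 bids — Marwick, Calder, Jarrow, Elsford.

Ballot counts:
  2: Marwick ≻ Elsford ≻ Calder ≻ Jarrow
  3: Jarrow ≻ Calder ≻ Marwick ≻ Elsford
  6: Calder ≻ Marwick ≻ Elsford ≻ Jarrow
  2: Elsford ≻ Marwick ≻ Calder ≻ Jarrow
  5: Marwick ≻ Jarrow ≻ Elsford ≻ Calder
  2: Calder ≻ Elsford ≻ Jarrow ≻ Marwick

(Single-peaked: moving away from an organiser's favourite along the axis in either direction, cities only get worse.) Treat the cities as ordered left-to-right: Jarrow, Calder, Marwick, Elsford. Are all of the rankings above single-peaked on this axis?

no

Axis positions: Jarrow=1, Calder=2, Marwick=3, Elsford=4.
Cluster 1 (peak Marwick at position 3): ranking walks positions 3-4-2-1, expanding outward from the peak — single-peaked.
Cluster 2 (peak Jarrow at position 1): ranking walks positions 1-2-3-4, expanding outward from the peak — single-peaked.
Cluster 3 (peak Calder at position 2): ranking walks positions 2-3-4-1, expanding outward from the peak — single-peaked.
Cluster 4 (peak Elsford at position 4): ranking walks positions 4-3-2-1, expanding outward from the peak — single-peaked.
Cluster 5: ranking walks positions 3-1-4-2; Jarrow is ranked above Calder even though Calder lies between Jarrow and the peak Marwick on the axis — preferences dip and rise again. Not single-peaked.
Cluster 6: ranking walks positions 2-4-1-3; Elsford is ranked above Marwick even though Marwick lies between Elsford and the peak Calder on the axis — preferences dip and rise again. Not single-peaked.
Cluster 5 violates single-peakedness, so the profile is not single-peaked on this axis.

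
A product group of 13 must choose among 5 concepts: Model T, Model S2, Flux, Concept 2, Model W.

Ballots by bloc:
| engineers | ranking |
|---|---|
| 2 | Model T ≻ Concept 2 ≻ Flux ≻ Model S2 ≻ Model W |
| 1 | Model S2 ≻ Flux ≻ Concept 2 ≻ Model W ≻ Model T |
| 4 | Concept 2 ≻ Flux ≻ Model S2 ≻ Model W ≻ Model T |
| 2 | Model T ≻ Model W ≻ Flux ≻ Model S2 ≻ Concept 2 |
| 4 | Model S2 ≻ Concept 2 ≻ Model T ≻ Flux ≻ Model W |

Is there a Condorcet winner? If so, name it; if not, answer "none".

Check each pair by majority over 13 ballots:
Model T–Model S2: Model S2 9–4.
Model T–Flux: Model T 8–5.
Model T vs Concept 2: Concept 2, 9–4.
Model T–Model W: Model T 8–5.
Model S2 vs Flux: Flux, 8–5.
Model S2 vs Concept 2: Model S2 wins 7–6.
Model S2 vs Model W: Model S2 wins 11–2.
Flux vs Concept 2: Concept 2 wins 10–3.
Flux vs Model W: Flux, 11–2.
Concept 2 vs Model W: Concept 2 wins 11–2.
Every design loses at least once (Model T loses to Model S2; Model S2 loses to Flux; Flux loses to Model T; Concept 2 loses to Model S2; Model W loses to Model T). The majority relation contains the cycle Model T → Flux → Model S2 → Model T, so there is no Condorcet winner.

none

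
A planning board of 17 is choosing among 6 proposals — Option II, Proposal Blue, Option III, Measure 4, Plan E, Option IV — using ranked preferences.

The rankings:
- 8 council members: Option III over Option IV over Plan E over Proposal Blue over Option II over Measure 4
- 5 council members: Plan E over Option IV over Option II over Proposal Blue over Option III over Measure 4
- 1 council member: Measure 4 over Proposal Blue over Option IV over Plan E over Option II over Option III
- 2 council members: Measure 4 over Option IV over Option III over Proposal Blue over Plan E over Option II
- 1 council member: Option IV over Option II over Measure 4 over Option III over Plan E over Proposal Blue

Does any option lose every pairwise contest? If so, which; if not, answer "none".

Head-to-head results (17 council members):
Option II vs Proposal Blue: Option II is ranked higher on 5+1 = 6 ballots, Proposal Blue on 11. Proposal Blue wins 11–6.
Option II vs Option III: 5+1+1 = 7 for Option II, 10 for Option III — Option III by 10–7.
Option II vs Measure 4: 14 to 3, Option II.
Option II vs Plan E: 1 for Option II, 16 for Plan E — Plan E by 16–1.
Option II vs Option IV: Option II is ranked higher on 0 ballots, Option IV on 17. Option IV wins 17–0.
Proposal Blue–Option III: Option III 11–6.
Proposal Blue vs Measure 4: Proposal Blue, 13–4.
Proposal Blue vs Plan E: Plan E wins 14–3.
Proposal Blue vs Option IV: Option IV, 16–1.
Option III–Measure 4: Option III 13–4.
Option III vs Plan E: Option III wins 11–6.
Option III–Option IV: Option IV 9–8.
Measure 4–Plan E: Plan E 13–4.
Measure 4–Option IV: Option IV 14–3.
Plan E vs Option IV: 5 for Plan E, 12 for Option IV — Option IV by 12–5.
Measure 4 loses to every other option — it is the Condorcet loser.

Measure 4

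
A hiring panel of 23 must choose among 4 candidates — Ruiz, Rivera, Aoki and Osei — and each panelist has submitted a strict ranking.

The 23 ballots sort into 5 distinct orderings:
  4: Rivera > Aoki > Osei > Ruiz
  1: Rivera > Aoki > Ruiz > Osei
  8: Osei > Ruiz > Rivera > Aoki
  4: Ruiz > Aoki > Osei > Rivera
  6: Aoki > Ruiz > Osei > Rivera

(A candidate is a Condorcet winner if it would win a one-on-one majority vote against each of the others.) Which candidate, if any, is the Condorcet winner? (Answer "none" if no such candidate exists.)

none

Pairwise majorities:
Ruiz vs Rivera: Ruiz, 18–5.
Ruiz–Aoki: Ruiz 12–11.
Ruiz vs Osei: Osei, 12–11.
Rivera vs Aoki: Rivera wins 13–10.
Rivera vs Osei: Osei, 18–5.
Aoki–Osei: Aoki 15–8.
No candidate is unbeaten: Ruiz loses to Osei; Rivera loses to Ruiz; Aoki loses to Ruiz; Osei loses to Aoki. In particular Ruiz beats Aoki beats Osei beats Ruiz is a majority cycle — no Condorcet winner exists.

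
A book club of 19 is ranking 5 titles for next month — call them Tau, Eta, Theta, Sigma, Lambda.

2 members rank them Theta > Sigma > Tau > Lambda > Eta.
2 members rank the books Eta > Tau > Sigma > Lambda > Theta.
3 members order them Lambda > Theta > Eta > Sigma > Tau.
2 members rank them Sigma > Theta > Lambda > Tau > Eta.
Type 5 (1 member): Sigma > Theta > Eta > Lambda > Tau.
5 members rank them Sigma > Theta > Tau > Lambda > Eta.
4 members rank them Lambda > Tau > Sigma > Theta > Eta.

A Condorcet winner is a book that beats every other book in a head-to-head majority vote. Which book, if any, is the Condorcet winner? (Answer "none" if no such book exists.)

Sigma

Head-to-head results (19 members):
Tau vs Eta: Tau preferred on 2+2+5+4 = 13 ballots; Tau wins 13–6.
Tau vs Theta: 6 to 13, Theta.
Tau vs Sigma: Tau preferred on 2+4 = 6 ballots; Sigma wins 13–6.
Tau vs Lambda: 2+2+5 = 9 for Tau, 10 for Lambda — Lambda by 10–9.
Eta vs Theta: Eta is ranked higher on 2 ballots, Theta on 17. Theta wins 17–2.
Eta vs Sigma: Eta preferred on 2+3 = 5 ballots; Sigma wins 14–5.
Eta vs Lambda: Eta preferred on 2+1 = 3 ballots; Lambda wins 16–3.
Theta vs Sigma: 5 to 14, Sigma.
Theta vs Lambda: 2+2+1+5 = 10 for Theta, 9 for Lambda — Theta by 10–9.
Sigma vs Lambda: 12 to 7, Sigma.
Sigma beats each of Tau, Eta, Theta, Lambda — Sigma is the Condorcet winner.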